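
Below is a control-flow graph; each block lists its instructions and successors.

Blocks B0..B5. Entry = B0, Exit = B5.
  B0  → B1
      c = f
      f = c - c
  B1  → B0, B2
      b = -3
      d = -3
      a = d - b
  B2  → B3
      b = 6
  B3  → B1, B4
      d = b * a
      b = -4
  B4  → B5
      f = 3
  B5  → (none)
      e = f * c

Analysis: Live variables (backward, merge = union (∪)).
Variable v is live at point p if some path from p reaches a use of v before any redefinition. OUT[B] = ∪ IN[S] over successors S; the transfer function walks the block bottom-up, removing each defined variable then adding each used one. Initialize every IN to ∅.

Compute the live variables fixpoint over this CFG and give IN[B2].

Answer: {a, c, f}

Working:
Fixpoint table:
  B0: | IN={f} | OUT={c, f}
  B1: | IN={c, f} | OUT={a, c, f}
  B2: | IN={a, c, f} | OUT={a, b, c, f}
  B3: | IN={a, b, c, f} | OUT={c, f}
  B4: | IN={c} | OUT={c, f}
  B5: | IN={c, f} | OUT={}

Merge at B2: OUT[B2] = IN[B3] = {a, b, c, f}
Applying B2's transfer function to that OUT value gives IN[B2] (row B2 above).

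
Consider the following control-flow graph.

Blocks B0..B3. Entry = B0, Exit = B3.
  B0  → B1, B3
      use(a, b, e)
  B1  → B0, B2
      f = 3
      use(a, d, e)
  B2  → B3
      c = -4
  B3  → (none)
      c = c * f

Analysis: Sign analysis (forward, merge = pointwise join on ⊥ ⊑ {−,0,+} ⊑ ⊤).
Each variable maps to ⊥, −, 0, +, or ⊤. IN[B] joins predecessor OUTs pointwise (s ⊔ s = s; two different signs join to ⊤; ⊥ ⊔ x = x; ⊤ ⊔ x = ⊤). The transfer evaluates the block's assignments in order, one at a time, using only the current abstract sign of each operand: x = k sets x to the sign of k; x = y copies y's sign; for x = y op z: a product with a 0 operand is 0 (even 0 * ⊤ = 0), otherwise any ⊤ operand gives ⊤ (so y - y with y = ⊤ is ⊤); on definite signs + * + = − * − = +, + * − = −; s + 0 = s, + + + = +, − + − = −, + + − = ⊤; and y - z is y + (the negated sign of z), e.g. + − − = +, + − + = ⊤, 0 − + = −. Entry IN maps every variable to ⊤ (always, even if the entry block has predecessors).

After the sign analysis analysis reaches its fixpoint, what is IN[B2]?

Converged values:
  B0: | IN=(all ⊤) | OUT=(all ⊤)
  B1: | IN=(all ⊤) | OUT={f:+; rest ⊤}
  B2: | IN={f:+; rest ⊤} | OUT={c:-, f:+; rest ⊤}
  B3: | IN=(all ⊤) | OUT=(all ⊤)

Merge at B2: IN[B2] = OUT[B1] = {a: ⊤, b: ⊤, c: ⊤, d: ⊤, e: ⊤, f: +}

Answer: {a: ⊤, b: ⊤, c: ⊤, d: ⊤, e: ⊤, f: +}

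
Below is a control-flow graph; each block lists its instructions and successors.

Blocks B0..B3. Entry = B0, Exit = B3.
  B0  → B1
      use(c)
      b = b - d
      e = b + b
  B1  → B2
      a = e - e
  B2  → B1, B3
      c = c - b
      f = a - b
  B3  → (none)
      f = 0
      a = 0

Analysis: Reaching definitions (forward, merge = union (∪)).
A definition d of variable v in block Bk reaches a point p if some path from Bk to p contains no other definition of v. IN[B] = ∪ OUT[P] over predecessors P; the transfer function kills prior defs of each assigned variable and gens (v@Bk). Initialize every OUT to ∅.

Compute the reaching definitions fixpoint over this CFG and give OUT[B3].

Answer: {a@B3, b@B0, c@B2, e@B0, f@B3}

Derivation:
Per-block solution:
  B0: | IN={} | OUT={b@B0, e@B0}
  B1: | IN={a@B1, b@B0, c@B2, e@B0, f@B2} | OUT={a@B1, b@B0, c@B2, e@B0, f@B2}
  B2: | IN={a@B1, b@B0, c@B2, e@B0, f@B2} | OUT={a@B1, b@B0, c@B2, e@B0, f@B2}
  B3: | IN={a@B1, b@B0, c@B2, e@B0, f@B2} | OUT={a@B3, b@B0, c@B2, e@B0, f@B3}

Merge at B3: IN[B3] = OUT[B2] = {a@B1, b@B0, c@B2, e@B0, f@B2}
Applying B3's transfer function to that IN value gives OUT[B3] (row B3 above).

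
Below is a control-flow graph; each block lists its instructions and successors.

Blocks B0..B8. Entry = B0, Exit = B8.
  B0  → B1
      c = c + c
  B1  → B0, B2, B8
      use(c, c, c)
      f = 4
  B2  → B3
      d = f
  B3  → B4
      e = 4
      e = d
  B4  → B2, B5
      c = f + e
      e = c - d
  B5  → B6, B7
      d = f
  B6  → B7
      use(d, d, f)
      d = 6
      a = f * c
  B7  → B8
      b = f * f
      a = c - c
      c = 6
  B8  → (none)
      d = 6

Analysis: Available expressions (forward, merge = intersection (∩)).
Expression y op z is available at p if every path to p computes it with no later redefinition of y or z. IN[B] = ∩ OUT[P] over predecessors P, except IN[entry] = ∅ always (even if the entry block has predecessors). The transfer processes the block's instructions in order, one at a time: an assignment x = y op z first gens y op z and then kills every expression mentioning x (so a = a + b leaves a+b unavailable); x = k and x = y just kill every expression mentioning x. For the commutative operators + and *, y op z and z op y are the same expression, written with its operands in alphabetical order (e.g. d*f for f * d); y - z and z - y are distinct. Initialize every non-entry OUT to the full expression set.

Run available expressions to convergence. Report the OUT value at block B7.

Answer: {f*f}

Working:
Converged values:
  B0:  IN={}  OUT={}
  B1:  IN={}  OUT={}
  B2:  IN={}  OUT={}
  B3:  IN={}  OUT={}
  B4:  IN={}  OUT={c-d}
  B5:  IN={c-d}  OUT={}
  B6:  IN={}  OUT={c*f}
  B7:  IN={}  OUT={f*f}
  B8:  IN={}  OUT={}

Merge at B7: IN[B7] = OUT[B5] ∩ OUT[B6] = {}
Applying B7's transfer function to that IN value gives OUT[B7] (row B7 above).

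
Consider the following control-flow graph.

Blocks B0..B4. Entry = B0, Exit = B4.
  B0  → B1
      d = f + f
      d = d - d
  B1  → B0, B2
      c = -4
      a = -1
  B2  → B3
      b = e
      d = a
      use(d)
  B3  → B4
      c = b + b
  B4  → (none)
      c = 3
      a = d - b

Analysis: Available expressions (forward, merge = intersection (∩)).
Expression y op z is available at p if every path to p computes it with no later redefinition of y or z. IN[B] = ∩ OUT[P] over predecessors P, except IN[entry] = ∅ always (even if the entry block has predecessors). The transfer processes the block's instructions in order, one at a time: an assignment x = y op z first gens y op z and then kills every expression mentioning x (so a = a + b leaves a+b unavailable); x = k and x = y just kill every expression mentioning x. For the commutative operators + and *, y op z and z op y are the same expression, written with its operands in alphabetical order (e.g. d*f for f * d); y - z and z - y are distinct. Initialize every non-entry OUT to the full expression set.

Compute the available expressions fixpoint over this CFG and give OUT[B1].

Answer: {f+f}

Working:
Per-block solution:
  B0:   IN={}   OUT={f+f}
  B1:   IN={f+f}   OUT={f+f}
  B2:   IN={f+f}   OUT={f+f}
  B3:   IN={f+f}   OUT={b+b, f+f}
  B4:   IN={b+b, f+f}   OUT={b+b, d-b, f+f}

Merge at B1: IN[B1] = OUT[B0] = {f+f}
Applying B1's transfer function to that IN value gives OUT[B1] (row B1 above).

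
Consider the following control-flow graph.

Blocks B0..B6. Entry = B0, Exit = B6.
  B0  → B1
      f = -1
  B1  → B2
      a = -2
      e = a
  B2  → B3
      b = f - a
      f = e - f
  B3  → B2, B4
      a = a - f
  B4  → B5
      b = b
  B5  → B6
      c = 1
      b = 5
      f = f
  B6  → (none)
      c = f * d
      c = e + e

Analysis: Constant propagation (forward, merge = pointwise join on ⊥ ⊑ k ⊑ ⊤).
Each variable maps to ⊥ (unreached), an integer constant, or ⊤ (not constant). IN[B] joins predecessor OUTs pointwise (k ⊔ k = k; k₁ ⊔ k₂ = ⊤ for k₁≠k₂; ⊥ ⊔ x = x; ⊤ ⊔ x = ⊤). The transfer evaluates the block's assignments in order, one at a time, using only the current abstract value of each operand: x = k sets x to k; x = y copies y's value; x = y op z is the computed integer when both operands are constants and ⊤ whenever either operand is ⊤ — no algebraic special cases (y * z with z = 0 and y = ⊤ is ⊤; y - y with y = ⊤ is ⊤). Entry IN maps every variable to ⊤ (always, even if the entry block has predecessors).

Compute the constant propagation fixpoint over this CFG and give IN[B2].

Answer: {a: ⊤, b: ⊤, c: ⊤, d: ⊤, e: -2, f: -1}

Trace:
Converged values:
  B0: | IN=(all ⊤) | OUT={f:-1; rest ⊤}
  B1: | IN={f:-1; rest ⊤} | OUT={a:-2, e:-2, f:-1; rest ⊤}
  B2: | IN={e:-2, f:-1; rest ⊤} | OUT={e:-2, f:-1; rest ⊤}
  B3: | IN={e:-2, f:-1; rest ⊤} | OUT={e:-2, f:-1; rest ⊤}
  B4: | IN={e:-2, f:-1; rest ⊤} | OUT={e:-2, f:-1; rest ⊤}
  B5: | IN={e:-2, f:-1; rest ⊤} | OUT={b:5, c:1, e:-2, f:-1; rest ⊤}
  B6: | IN={b:5, c:1, e:-2, f:-1; rest ⊤} | OUT={b:5, c:-4, e:-2, f:-1; rest ⊤}

Merge at B2: IN[B2] = OUT[B1] ⊔ OUT[B3] = {a: ⊤, b: ⊤, c: ⊤, d: ⊤, e: -2, f: -1}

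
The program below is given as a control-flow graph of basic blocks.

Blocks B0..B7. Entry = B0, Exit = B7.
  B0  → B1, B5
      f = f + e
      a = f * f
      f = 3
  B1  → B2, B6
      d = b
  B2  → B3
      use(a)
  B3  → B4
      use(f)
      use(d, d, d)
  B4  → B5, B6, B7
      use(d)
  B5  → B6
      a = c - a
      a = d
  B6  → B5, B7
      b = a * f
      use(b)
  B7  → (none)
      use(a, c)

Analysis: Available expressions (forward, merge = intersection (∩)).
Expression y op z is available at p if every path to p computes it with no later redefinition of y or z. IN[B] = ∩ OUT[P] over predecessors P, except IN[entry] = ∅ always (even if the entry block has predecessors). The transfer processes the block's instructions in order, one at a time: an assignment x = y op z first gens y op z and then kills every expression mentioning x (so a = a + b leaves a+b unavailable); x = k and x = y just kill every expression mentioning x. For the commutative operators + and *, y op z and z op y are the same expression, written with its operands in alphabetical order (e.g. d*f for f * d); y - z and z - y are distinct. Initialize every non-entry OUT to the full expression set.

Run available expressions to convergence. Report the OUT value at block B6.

Answer: {a*f}

Working:
Per-block solution:
  B0: | IN={} | OUT={}
  B1: | IN={} | OUT={}
  B2: | IN={} | OUT={}
  B3: | IN={} | OUT={}
  B4: | IN={} | OUT={}
  B5: | IN={} | OUT={}
  B6: | IN={} | OUT={a*f}
  B7: | IN={} | OUT={}

Merge at B6: IN[B6] = OUT[B1] ∩ OUT[B4] ∩ OUT[B5] = {}
Applying B6's transfer function to that IN value gives OUT[B6] (row B6 above).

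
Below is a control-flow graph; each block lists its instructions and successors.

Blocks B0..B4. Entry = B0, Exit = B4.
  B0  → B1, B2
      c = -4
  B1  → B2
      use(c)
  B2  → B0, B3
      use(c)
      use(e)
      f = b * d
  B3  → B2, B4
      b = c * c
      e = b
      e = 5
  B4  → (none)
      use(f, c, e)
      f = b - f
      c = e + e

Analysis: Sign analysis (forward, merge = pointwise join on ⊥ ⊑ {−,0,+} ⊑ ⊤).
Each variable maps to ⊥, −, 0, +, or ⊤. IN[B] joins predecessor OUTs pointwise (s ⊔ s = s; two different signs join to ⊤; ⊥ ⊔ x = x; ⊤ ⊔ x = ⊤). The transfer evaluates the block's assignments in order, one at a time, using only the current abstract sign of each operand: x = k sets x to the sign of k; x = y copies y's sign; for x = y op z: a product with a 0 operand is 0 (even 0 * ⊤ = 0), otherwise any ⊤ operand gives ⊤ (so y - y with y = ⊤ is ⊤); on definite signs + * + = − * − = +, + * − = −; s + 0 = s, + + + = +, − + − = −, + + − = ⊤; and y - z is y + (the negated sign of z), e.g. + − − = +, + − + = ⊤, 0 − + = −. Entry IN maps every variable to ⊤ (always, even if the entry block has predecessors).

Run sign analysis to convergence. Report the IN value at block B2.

Per-block solution:
  B0: | IN=(all ⊤) | OUT={c:-; rest ⊤}
  B1: | IN={c:-; rest ⊤} | OUT={c:-; rest ⊤}
  B2: | IN={c:-; rest ⊤} | OUT={c:-; rest ⊤}
  B3: | IN={c:-; rest ⊤} | OUT={b:+, c:-, e:+; rest ⊤}
  B4: | IN={b:+, c:-, e:+; rest ⊤} | OUT={b:+, c:+, e:+; rest ⊤}

Merge at B2: IN[B2] = OUT[B0] ⊔ OUT[B1] ⊔ OUT[B3] = {a: ⊤, b: ⊤, c: -, d: ⊤, e: ⊤, f: ⊤}

Answer: {a: ⊤, b: ⊤, c: -, d: ⊤, e: ⊤, f: ⊤}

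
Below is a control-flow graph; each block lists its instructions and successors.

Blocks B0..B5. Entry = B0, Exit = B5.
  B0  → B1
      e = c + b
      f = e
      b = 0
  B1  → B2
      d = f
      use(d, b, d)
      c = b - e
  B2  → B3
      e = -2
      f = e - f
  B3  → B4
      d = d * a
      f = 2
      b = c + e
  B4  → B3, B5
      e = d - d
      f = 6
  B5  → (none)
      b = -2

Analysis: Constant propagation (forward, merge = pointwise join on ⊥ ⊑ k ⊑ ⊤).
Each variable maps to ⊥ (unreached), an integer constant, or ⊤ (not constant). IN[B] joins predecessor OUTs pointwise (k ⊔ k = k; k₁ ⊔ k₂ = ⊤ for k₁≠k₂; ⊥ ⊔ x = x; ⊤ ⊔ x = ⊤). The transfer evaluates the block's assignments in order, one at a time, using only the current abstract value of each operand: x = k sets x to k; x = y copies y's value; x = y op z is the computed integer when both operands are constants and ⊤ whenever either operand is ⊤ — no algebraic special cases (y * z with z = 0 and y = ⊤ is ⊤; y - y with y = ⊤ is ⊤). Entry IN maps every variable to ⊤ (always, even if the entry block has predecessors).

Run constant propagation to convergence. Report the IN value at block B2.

Per-block solution:
  B0: | IN=(all ⊤) | OUT={b:0; rest ⊤}
  B1: | IN={b:0; rest ⊤} | OUT={b:0; rest ⊤}
  B2: | IN={b:0; rest ⊤} | OUT={b:0, e:-2; rest ⊤}
  B3: | IN=(all ⊤) | OUT={f:2; rest ⊤}
  B4: | IN={f:2; rest ⊤} | OUT={f:6; rest ⊤}
  B5: | IN={f:6; rest ⊤} | OUT={b:-2, f:6; rest ⊤}

Merge at B2: IN[B2] = OUT[B1] = {a: ⊤, b: 0, c: ⊤, d: ⊤, e: ⊤, f: ⊤}

Answer: {a: ⊤, b: 0, c: ⊤, d: ⊤, e: ⊤, f: ⊤}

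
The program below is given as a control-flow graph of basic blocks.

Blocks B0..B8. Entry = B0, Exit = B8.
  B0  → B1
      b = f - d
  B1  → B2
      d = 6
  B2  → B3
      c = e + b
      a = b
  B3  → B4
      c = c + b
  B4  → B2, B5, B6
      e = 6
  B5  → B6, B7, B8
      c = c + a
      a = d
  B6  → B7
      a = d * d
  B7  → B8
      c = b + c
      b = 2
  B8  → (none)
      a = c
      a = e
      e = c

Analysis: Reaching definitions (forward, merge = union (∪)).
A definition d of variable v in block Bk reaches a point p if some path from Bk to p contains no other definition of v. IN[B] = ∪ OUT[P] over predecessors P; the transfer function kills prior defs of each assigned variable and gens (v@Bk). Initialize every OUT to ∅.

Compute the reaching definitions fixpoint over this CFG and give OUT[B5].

Fixpoint table:
  B0:  IN={}  OUT={b@B0}
  B1:  IN={b@B0}  OUT={b@B0, d@B1}
  B2:  IN={a@B2, b@B0, c@B3, d@B1, e@B4}  OUT={a@B2, b@B0, c@B2, d@B1, e@B4}
  B3:  IN={a@B2, b@B0, c@B2, d@B1, e@B4}  OUT={a@B2, b@B0, c@B3, d@B1, e@B4}
  B4:  IN={a@B2, b@B0, c@B3, d@B1, e@B4}  OUT={a@B2, b@B0, c@B3, d@B1, e@B4}
  B5:  IN={a@B2, b@B0, c@B3, d@B1, e@B4}  OUT={a@B5, b@B0, c@B5, d@B1, e@B4}
  B6:  IN={a@B2, a@B5, b@B0, c@B3, c@B5, d@B1, e@B4}  OUT={a@B6, b@B0, c@B3, c@B5, d@B1, e@B4}
  B7:  IN={a@B5, a@B6, b@B0, c@B3, c@B5, d@B1, e@B4}  OUT={a@B5, a@B6, b@B7, c@B7, d@B1, e@B4}
  B8:  IN={a@B5, a@B6, b@B0, b@B7, c@B5, c@B7, d@B1, e@B4}  OUT={a@B8, b@B0, b@B7, c@B5, c@B7, d@B1, e@B8}

Merge at B5: IN[B5] = OUT[B4] = {a@B2, b@B0, c@B3, d@B1, e@B4}
Applying B5's transfer function to that IN value gives OUT[B5] (row B5 above).

Answer: {a@B5, b@B0, c@B5, d@B1, e@B4}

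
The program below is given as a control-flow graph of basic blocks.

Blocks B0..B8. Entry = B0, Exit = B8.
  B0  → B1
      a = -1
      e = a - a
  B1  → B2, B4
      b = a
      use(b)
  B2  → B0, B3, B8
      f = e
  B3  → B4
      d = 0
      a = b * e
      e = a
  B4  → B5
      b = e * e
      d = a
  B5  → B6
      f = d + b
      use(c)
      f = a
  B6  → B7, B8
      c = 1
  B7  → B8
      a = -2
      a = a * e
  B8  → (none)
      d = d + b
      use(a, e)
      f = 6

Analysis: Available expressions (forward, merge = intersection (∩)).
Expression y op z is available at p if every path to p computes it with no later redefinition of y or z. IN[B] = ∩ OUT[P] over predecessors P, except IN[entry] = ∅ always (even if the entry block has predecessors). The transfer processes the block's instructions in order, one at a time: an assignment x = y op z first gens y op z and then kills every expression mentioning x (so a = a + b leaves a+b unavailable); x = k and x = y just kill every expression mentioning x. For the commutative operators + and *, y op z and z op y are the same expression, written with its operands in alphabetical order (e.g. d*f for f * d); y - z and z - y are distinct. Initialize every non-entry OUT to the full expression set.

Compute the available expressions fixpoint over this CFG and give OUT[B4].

Converged values:
  B0:  IN={}  OUT={a-a}
  B1:  IN={a-a}  OUT={a-a}
  B2:  IN={a-a}  OUT={a-a}
  B3:  IN={a-a}  OUT={}
  B4:  IN={}  OUT={e*e}
  B5:  IN={e*e}  OUT={b+d, e*e}
  B6:  IN={b+d, e*e}  OUT={b+d, e*e}
  B7:  IN={b+d, e*e}  OUT={b+d, e*e}
  B8:  IN={}  OUT={}

Merge at B4: IN[B4] = OUT[B1] ∩ OUT[B3] = {}
Applying B4's transfer function to that IN value gives OUT[B4] (row B4 above).

Answer: {e*e}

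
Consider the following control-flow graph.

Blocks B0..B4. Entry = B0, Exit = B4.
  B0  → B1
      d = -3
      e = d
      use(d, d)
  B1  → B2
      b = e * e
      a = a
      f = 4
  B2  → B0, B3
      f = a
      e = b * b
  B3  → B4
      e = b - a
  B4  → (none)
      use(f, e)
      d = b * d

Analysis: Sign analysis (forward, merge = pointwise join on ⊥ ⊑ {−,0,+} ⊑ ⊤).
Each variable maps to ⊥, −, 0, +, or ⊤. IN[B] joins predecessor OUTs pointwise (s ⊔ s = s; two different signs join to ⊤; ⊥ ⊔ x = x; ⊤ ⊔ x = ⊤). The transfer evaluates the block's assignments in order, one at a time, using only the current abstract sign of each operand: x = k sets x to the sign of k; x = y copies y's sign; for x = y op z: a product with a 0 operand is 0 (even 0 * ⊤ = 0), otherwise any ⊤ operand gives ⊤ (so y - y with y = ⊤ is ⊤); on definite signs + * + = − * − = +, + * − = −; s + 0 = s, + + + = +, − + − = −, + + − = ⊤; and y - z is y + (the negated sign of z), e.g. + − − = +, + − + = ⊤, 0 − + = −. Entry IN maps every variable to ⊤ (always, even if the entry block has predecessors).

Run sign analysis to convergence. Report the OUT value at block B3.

Answer: {a: ⊤, b: +, c: ⊤, d: -, e: ⊤, f: ⊤}

Working:
Converged values:
  B0:   IN=(all ⊤)   OUT={d:-, e:-; rest ⊤}
  B1:   IN={d:-, e:-; rest ⊤}   OUT={b:+, d:-, e:-, f:+; rest ⊤}
  B2:   IN={b:+, d:-, e:-, f:+; rest ⊤}   OUT={b:+, d:-, e:+; rest ⊤}
  B3:   IN={b:+, d:-, e:+; rest ⊤}   OUT={b:+, d:-; rest ⊤}
  B4:   IN={b:+, d:-; rest ⊤}   OUT={b:+, d:-; rest ⊤}

Merge at B3: IN[B3] = OUT[B2] = {a: ⊤, b: +, c: ⊤, d: -, e: +, f: ⊤}
Applying B3's transfer function to that IN value gives OUT[B3] (row B3 above).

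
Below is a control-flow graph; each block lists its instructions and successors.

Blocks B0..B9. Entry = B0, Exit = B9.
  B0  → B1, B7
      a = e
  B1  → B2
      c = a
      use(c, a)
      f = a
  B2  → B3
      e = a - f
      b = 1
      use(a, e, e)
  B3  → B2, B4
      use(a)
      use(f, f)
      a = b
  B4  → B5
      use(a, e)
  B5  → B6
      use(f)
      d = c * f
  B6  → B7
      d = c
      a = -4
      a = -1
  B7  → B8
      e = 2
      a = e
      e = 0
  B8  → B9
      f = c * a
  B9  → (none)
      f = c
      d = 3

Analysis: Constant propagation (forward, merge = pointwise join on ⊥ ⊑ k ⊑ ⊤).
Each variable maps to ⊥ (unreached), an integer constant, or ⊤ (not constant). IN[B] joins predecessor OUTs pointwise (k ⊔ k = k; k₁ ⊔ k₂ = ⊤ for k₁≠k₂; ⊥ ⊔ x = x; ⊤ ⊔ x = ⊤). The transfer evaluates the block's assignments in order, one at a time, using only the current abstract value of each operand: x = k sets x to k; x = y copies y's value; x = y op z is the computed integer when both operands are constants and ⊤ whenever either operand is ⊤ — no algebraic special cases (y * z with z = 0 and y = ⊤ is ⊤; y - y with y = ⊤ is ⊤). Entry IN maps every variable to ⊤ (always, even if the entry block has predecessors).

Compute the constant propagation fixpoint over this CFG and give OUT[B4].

Answer: {a: 1, b: 1, c: ⊤, d: ⊤, e: ⊤, f: ⊤}

Working:
Converged values:
  B0:  IN=(all ⊤)  OUT=(all ⊤)
  B1:  IN=(all ⊤)  OUT=(all ⊤)
  B2:  IN=(all ⊤)  OUT={b:1; rest ⊤}
  B3:  IN={b:1; rest ⊤}  OUT={a:1, b:1; rest ⊤}
  B4:  IN={a:1, b:1; rest ⊤}  OUT={a:1, b:1; rest ⊤}
  B5:  IN={a:1, b:1; rest ⊤}  OUT={a:1, b:1; rest ⊤}
  B6:  IN={a:1, b:1; rest ⊤}  OUT={a:-1, b:1; rest ⊤}
  B7:  IN=(all ⊤)  OUT={a:2, e:0; rest ⊤}
  B8:  IN={a:2, e:0; rest ⊤}  OUT={a:2, e:0; rest ⊤}
  B9:  IN={a:2, e:0; rest ⊤}  OUT={a:2, d:3, e:0; rest ⊤}

Merge at B4: IN[B4] = OUT[B3] = {a: 1, b: 1, c: ⊤, d: ⊤, e: ⊤, f: ⊤}
Applying B4's transfer function to that IN value gives OUT[B4] (row B4 above).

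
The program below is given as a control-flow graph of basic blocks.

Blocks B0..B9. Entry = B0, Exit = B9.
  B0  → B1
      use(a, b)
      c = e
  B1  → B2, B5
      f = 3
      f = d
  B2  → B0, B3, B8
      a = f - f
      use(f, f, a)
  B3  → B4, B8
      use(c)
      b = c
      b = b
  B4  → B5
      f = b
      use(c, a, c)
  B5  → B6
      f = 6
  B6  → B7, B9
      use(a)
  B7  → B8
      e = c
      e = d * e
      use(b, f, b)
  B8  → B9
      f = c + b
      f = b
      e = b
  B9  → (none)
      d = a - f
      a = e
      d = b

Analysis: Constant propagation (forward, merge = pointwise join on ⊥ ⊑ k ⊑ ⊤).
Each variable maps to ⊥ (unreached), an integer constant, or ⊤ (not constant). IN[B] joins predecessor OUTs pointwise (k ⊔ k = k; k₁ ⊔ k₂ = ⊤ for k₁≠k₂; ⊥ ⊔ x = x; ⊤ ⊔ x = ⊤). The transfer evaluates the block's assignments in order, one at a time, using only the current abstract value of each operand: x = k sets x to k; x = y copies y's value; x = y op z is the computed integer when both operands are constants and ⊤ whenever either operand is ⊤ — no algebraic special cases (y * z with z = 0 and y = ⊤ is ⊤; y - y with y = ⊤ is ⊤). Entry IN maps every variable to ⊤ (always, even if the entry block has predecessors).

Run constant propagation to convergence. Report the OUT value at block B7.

Answer: {a: ⊤, b: ⊤, c: ⊤, d: ⊤, e: ⊤, f: 6}

Trace:
Converged values:
  B0:  IN=(all ⊤)  OUT=(all ⊤)
  B1:  IN=(all ⊤)  OUT=(all ⊤)
  B2:  IN=(all ⊤)  OUT=(all ⊤)
  B3:  IN=(all ⊤)  OUT=(all ⊤)
  B4:  IN=(all ⊤)  OUT=(all ⊤)
  B5:  IN=(all ⊤)  OUT={f:6; rest ⊤}
  B6:  IN={f:6; rest ⊤}  OUT={f:6; rest ⊤}
  B7:  IN={f:6; rest ⊤}  OUT={f:6; rest ⊤}
  B8:  IN=(all ⊤)  OUT=(all ⊤)
  B9:  IN=(all ⊤)  OUT=(all ⊤)

Merge at B7: IN[B7] = OUT[B6] = {a: ⊤, b: ⊤, c: ⊤, d: ⊤, e: ⊤, f: 6}
Applying B7's transfer function to that IN value gives OUT[B7] (row B7 above).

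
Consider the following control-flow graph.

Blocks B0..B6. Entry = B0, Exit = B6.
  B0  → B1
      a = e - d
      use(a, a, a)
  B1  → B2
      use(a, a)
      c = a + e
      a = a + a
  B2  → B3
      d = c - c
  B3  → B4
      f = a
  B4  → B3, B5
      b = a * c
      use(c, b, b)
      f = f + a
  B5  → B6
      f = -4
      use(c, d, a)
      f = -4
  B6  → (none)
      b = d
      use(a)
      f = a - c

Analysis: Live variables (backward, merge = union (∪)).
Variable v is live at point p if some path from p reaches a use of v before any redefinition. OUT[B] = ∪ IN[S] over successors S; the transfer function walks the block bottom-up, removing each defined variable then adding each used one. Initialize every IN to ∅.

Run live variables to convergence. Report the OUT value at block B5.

Answer: {a, c, d}

Derivation:
Fixpoint table:
  B0:   IN={d, e}   OUT={a, e}
  B1:   IN={a, e}   OUT={a, c}
  B2:   IN={a, c}   OUT={a, c, d}
  B3:   IN={a, c, d}   OUT={a, c, d, f}
  B4:   IN={a, c, d, f}   OUT={a, c, d}
  B5:   IN={a, c, d}   OUT={a, c, d}
  B6:   IN={a, c, d}   OUT={}

Merge at B5: OUT[B5] = IN[B6] = {a, c, d}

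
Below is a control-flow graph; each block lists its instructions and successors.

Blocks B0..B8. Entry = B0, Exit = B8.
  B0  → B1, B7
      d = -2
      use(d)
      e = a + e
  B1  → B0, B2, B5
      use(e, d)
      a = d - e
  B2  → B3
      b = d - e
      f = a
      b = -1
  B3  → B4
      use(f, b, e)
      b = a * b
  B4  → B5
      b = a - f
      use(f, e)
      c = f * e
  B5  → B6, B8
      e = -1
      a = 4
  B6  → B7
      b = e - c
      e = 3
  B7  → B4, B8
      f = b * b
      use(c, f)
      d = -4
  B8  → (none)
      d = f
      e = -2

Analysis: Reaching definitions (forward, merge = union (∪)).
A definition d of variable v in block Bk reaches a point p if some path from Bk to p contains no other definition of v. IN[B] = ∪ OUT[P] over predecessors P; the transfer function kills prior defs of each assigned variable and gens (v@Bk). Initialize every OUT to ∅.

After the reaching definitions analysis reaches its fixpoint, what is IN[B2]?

Answer: {a@B1, d@B0, e@B0}

Trace:
Fixpoint table:
  B0:  IN={a@B1, d@B0, e@B0}  OUT={a@B1, d@B0, e@B0}
  B1:  IN={a@B1, d@B0, e@B0}  OUT={a@B1, d@B0, e@B0}
  B2:  IN={a@B1, d@B0, e@B0}  OUT={a@B1, b@B2, d@B0, e@B0, f@B2}
  B3:  IN={a@B1, b@B2, d@B0, e@B0, f@B2}  OUT={a@B1, b@B3, d@B0, e@B0, f@B2}
  B4:  IN={a@B1, a@B5, b@B3, b@B6, c@B4, d@B0, d@B7, e@B0, e@B6, f@B2, f@B7}  OUT={a@B1, a@B5, b@B4, c@B4, d@B0, d@B7, e@B0, e@B6, f@B2, f@B7}
  B5:  IN={a@B1, a@B5, b@B4, c@B4, d@B0, d@B7, e@B0, e@B6, f@B2, f@B7}  OUT={a@B5, b@B4, c@B4, d@B0, d@B7, e@B5, f@B2, f@B7}
  B6:  IN={a@B5, b@B4, c@B4, d@B0, d@B7, e@B5, f@B2, f@B7}  OUT={a@B5, b@B6, c@B4, d@B0, d@B7, e@B6, f@B2, f@B7}
  B7:  IN={a@B1, a@B5, b@B6, c@B4, d@B0, d@B7, e@B0, e@B6, f@B2, f@B7}  OUT={a@B1, a@B5, b@B6, c@B4, d@B7, e@B0, e@B6, f@B7}
  B8:  IN={a@B1, a@B5, b@B4, b@B6, c@B4, d@B0, d@B7, e@B0, e@B5, e@B6, f@B2, f@B7}  OUT={a@B1, a@B5, b@B4, b@B6, c@B4, d@B8, e@B8, f@B2, f@B7}

Merge at B2: IN[B2] = OUT[B1] = {a@B1, d@B0, e@B0}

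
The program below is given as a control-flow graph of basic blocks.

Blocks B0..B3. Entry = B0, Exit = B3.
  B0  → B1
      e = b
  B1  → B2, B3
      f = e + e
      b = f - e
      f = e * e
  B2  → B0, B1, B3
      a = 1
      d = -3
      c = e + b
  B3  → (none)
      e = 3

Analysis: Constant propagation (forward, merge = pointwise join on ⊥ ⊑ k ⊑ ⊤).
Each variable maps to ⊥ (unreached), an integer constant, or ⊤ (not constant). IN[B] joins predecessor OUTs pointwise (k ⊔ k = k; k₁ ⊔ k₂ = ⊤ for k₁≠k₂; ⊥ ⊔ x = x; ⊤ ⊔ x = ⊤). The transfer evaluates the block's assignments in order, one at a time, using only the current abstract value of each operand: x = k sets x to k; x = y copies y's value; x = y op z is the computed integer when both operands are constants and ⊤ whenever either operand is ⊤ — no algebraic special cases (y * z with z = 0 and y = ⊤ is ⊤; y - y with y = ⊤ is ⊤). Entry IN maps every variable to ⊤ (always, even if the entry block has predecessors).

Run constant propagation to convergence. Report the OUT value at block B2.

Answer: {a: 1, b: ⊤, c: ⊤, d: -3, e: ⊤, f: ⊤}

Trace:
Converged values:
  B0:   IN=(all ⊤)   OUT=(all ⊤)
  B1:   IN=(all ⊤)   OUT=(all ⊤)
  B2:   IN=(all ⊤)   OUT={a:1, d:-3; rest ⊤}
  B3:   IN=(all ⊤)   OUT={e:3; rest ⊤}

Merge at B2: IN[B2] = OUT[B1] = {a: ⊤, b: ⊤, c: ⊤, d: ⊤, e: ⊤, f: ⊤}
Applying B2's transfer function to that IN value gives OUT[B2] (row B2 above).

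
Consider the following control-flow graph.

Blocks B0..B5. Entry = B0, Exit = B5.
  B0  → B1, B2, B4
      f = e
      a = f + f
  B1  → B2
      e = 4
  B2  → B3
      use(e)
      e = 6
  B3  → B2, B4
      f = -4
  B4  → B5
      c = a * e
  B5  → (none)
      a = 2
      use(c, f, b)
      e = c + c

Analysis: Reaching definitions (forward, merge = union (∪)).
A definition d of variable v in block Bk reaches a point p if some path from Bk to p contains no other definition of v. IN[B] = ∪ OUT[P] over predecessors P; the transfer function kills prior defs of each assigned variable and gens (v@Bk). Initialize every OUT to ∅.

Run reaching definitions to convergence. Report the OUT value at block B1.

Per-block solution:
  B0:  IN={}  OUT={a@B0, f@B0}
  B1:  IN={a@B0, f@B0}  OUT={a@B0, e@B1, f@B0}
  B2:  IN={a@B0, e@B1, e@B2, f@B0, f@B3}  OUT={a@B0, e@B2, f@B0, f@B3}
  B3:  IN={a@B0, e@B2, f@B0, f@B3}  OUT={a@B0, e@B2, f@B3}
  B4:  IN={a@B0, e@B2, f@B0, f@B3}  OUT={a@B0, c@B4, e@B2, f@B0, f@B3}
  B5:  IN={a@B0, c@B4, e@B2, f@B0, f@B3}  OUT={a@B5, c@B4, e@B5, f@B0, f@B3}

Merge at B1: IN[B1] = OUT[B0] = {a@B0, f@B0}
Applying B1's transfer function to that IN value gives OUT[B1] (row B1 above).

Answer: {a@B0, e@B1, f@B0}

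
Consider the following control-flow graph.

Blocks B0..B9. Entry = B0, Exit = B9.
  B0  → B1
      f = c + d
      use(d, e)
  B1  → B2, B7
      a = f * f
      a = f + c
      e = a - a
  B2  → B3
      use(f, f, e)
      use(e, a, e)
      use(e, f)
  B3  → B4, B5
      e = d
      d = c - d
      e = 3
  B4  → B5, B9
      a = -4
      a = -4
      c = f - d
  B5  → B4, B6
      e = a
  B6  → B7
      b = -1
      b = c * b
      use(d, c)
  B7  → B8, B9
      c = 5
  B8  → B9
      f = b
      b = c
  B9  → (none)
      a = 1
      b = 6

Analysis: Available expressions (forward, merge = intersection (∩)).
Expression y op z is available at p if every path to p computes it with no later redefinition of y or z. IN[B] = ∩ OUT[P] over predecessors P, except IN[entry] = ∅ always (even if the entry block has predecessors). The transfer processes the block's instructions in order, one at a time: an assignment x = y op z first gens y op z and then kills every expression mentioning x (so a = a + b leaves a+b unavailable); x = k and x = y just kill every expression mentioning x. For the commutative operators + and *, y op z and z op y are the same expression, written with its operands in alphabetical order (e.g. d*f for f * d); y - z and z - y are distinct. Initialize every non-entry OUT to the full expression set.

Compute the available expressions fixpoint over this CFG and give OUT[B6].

Answer: {f*f}

Derivation:
Fixpoint table:
  B0:   IN={}   OUT={c+d}
  B1:   IN={c+d}   OUT={a-a, c+d, c+f, f*f}
  B2:   IN={a-a, c+d, c+f, f*f}   OUT={a-a, c+d, c+f, f*f}
  B3:   IN={a-a, c+d, c+f, f*f}   OUT={a-a, c+f, f*f}
  B4:   IN={f*f}   OUT={f*f, f-d}
  B5:   IN={f*f}   OUT={f*f}
  B6:   IN={f*f}   OUT={f*f}
  B7:   IN={f*f}   OUT={f*f}
  B8:   IN={f*f}   OUT={}
  B9:   IN={}   OUT={}

Merge at B6: IN[B6] = OUT[B5] = {f*f}
Applying B6's transfer function to that IN value gives OUT[B6] (row B6 above).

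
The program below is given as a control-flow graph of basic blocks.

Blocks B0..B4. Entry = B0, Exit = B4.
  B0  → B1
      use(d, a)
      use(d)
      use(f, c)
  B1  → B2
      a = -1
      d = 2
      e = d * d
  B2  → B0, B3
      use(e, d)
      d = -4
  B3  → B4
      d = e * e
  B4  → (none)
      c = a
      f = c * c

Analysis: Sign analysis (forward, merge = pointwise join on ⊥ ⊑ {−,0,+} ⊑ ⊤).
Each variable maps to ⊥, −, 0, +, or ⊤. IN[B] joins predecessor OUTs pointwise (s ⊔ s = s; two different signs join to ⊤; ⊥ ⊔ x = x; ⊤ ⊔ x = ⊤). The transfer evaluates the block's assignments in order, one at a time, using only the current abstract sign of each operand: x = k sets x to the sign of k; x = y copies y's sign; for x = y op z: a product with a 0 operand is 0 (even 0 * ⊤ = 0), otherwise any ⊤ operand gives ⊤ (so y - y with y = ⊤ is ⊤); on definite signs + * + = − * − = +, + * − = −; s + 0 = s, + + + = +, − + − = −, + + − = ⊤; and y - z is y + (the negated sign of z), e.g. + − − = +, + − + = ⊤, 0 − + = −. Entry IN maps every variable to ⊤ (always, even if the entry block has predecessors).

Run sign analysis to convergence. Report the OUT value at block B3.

Fixpoint table:
  B0: | IN=(all ⊤) | OUT=(all ⊤)
  B1: | IN=(all ⊤) | OUT={a:-, d:+, e:+; rest ⊤}
  B2: | IN={a:-, d:+, e:+; rest ⊤} | OUT={a:-, d:-, e:+; rest ⊤}
  B3: | IN={a:-, d:-, e:+; rest ⊤} | OUT={a:-, d:+, e:+; rest ⊤}
  B4: | IN={a:-, d:+, e:+; rest ⊤} | OUT={a:-, c:-, d:+, e:+, f:+; rest ⊤}

Merge at B3: IN[B3] = OUT[B2] = {a: -, b: ⊤, c: ⊤, d: -, e: +, f: ⊤}
Applying B3's transfer function to that IN value gives OUT[B3] (row B3 above).

Answer: {a: -, b: ⊤, c: ⊤, d: +, e: +, f: ⊤}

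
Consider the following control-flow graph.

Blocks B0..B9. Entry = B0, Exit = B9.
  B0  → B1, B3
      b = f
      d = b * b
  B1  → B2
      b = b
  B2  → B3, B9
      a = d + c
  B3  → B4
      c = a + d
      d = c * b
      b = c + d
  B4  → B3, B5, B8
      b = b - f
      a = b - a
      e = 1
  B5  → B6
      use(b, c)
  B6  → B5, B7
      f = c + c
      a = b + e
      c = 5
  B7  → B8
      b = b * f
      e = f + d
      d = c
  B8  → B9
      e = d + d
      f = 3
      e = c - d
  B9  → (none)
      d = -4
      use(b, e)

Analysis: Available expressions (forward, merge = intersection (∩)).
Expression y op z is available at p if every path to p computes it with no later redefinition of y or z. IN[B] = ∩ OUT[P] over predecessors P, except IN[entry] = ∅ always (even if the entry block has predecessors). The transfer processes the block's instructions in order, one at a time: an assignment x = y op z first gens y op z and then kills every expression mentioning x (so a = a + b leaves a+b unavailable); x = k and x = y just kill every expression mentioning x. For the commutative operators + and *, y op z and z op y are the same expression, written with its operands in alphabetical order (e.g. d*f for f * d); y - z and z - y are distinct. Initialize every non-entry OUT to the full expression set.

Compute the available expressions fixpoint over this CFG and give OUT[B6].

Answer: {b+e}

Trace:
Fixpoint table:
  B0:   IN={}   OUT={b*b}
  B1:   IN={b*b}   OUT={}
  B2:   IN={}   OUT={c+d}
  B3:   IN={}   OUT={c+d}
  B4:   IN={c+d}   OUT={c+d}
  B5:   IN={}   OUT={}
  B6:   IN={}   OUT={b+e}
  B7:   IN={b+e}   OUT={}
  B8:   IN={}   OUT={c-d, d+d}
  B9:   IN={}   OUT={}

Merge at B6: IN[B6] = OUT[B5] = {}
Applying B6's transfer function to that IN value gives OUT[B6] (row B6 above).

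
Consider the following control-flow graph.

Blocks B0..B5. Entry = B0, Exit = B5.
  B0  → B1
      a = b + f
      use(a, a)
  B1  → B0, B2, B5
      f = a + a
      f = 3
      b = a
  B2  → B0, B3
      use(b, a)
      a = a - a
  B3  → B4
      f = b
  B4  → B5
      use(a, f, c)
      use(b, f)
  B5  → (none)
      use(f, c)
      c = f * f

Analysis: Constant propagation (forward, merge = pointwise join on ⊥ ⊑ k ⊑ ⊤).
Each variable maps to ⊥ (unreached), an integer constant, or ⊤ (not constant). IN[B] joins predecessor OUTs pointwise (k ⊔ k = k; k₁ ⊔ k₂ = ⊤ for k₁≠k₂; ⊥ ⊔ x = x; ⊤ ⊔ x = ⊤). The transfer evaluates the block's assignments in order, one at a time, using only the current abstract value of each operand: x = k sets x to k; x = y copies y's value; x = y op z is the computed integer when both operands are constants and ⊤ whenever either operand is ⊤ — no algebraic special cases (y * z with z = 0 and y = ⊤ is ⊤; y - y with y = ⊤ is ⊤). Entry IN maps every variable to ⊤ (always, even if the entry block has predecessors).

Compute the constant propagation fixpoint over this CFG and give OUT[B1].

Per-block solution:
  B0: | IN=(all ⊤) | OUT=(all ⊤)
  B1: | IN=(all ⊤) | OUT={f:3; rest ⊤}
  B2: | IN={f:3; rest ⊤} | OUT={f:3; rest ⊤}
  B3: | IN={f:3; rest ⊤} | OUT=(all ⊤)
  B4: | IN=(all ⊤) | OUT=(all ⊤)
  B5: | IN=(all ⊤) | OUT=(all ⊤)

Merge at B1: IN[B1] = OUT[B0] = {a: ⊤, b: ⊤, c: ⊤, d: ⊤, e: ⊤, f: ⊤}
Applying B1's transfer function to that IN value gives OUT[B1] (row B1 above).

Answer: {a: ⊤, b: ⊤, c: ⊤, d: ⊤, e: ⊤, f: 3}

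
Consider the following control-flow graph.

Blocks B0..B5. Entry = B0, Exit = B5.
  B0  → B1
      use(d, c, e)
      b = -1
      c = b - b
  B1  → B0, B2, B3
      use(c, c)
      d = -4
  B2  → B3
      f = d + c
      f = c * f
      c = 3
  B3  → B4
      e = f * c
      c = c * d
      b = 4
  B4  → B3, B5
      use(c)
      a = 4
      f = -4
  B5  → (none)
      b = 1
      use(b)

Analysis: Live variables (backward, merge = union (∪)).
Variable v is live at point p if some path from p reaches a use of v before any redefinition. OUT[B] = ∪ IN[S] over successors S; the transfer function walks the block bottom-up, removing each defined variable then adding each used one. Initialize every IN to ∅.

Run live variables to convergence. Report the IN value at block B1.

Fixpoint table:
  B0: | IN={c, d, e, f} | OUT={c, e, f}
  B1: | IN={c, e, f} | OUT={c, d, e, f}
  B2: | IN={c, d} | OUT={c, d, f}
  B3: | IN={c, d, f} | OUT={c, d}
  B4: | IN={c, d} | OUT={c, d, f}
  B5: | IN={} | OUT={}

Merge at B1: OUT[B1] = IN[B0] ⊔ IN[B2] ⊔ IN[B3] = {c, d, e, f}
Applying B1's transfer function to that OUT value gives IN[B1] (row B1 above).

Answer: {c, e, f}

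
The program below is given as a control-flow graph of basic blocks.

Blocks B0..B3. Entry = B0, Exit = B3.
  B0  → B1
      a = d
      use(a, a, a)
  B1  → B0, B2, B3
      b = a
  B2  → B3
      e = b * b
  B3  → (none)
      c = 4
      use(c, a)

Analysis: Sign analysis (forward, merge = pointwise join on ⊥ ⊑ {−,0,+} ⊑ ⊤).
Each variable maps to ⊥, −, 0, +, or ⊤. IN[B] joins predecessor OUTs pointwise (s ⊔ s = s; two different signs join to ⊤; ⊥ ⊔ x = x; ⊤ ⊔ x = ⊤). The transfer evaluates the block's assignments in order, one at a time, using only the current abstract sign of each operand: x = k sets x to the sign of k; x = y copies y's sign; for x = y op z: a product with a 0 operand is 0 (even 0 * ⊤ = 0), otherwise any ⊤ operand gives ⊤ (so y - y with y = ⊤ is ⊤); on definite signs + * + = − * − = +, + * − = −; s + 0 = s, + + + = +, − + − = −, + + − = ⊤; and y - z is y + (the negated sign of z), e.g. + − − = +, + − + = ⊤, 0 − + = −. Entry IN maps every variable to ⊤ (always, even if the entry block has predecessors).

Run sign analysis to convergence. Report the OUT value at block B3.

Converged values:
  B0:   IN=(all ⊤)   OUT=(all ⊤)
  B1:   IN=(all ⊤)   OUT=(all ⊤)
  B2:   IN=(all ⊤)   OUT=(all ⊤)
  B3:   IN=(all ⊤)   OUT={c:+; rest ⊤}

Merge at B3: IN[B3] = OUT[B1] ⊔ OUT[B2] = {a: ⊤, b: ⊤, c: ⊤, d: ⊤, e: ⊤, f: ⊤}
Applying B3's transfer function to that IN value gives OUT[B3] (row B3 above).

Answer: {a: ⊤, b: ⊤, c: +, d: ⊤, e: ⊤, f: ⊤}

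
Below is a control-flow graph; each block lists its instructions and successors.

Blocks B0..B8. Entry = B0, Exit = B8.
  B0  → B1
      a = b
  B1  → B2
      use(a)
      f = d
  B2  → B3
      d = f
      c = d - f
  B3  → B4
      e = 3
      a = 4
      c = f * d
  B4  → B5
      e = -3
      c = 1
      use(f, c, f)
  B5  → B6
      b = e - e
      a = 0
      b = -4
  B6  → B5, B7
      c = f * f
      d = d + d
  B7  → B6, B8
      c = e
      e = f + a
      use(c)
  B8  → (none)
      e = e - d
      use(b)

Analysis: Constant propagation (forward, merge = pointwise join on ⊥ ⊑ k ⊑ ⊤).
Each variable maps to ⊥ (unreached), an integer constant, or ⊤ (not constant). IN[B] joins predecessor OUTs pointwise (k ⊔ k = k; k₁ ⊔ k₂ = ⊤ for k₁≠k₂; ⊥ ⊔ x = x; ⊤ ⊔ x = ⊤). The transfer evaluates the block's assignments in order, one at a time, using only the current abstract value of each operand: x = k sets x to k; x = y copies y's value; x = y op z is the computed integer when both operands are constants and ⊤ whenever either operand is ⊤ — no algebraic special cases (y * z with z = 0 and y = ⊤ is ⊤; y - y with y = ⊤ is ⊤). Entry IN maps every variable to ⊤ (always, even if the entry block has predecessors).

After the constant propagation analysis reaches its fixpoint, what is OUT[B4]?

Fixpoint table:
  B0:  IN=(all ⊤)  OUT=(all ⊤)
  B1:  IN=(all ⊤)  OUT=(all ⊤)
  B2:  IN=(all ⊤)  OUT=(all ⊤)
  B3:  IN=(all ⊤)  OUT={a:4, e:3; rest ⊤}
  B4:  IN={a:4, e:3; rest ⊤}  OUT={a:4, c:1, e:-3; rest ⊤}
  B5:  IN=(all ⊤)  OUT={a:0, b:-4; rest ⊤}
  B6:  IN={a:0, b:-4; rest ⊤}  OUT={a:0, b:-4; rest ⊤}
  B7:  IN={a:0, b:-4; rest ⊤}  OUT={a:0, b:-4; rest ⊤}
  B8:  IN={a:0, b:-4; rest ⊤}  OUT={a:0, b:-4; rest ⊤}

Merge at B4: IN[B4] = OUT[B3] = {a: 4, b: ⊤, c: ⊤, d: ⊤, e: 3, f: ⊤}
Applying B4's transfer function to that IN value gives OUT[B4] (row B4 above).

Answer: {a: 4, b: ⊤, c: 1, d: ⊤, e: -3, f: ⊤}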